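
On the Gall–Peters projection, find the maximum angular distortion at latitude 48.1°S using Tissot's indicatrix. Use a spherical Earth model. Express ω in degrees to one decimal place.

The Gall–Peters projection is cylindrical equal-area with φ₀ = 45°. For cylindrical equal-area with standard parallel φ₀, h = cos φ / cos φ₀ and k = cos φ₀ / cos φ, so h·k = 1.
At 48.1°: h = 0.9445, k = 1.059; principal scales a = 1.059, b = 0.9445.
sin(ω/2) = (a − b)/(a + b) = 0.1144/2.003 = 0.05708, so ω = 2 arcsin(0.05708) ≈ 6.5°.

6.5°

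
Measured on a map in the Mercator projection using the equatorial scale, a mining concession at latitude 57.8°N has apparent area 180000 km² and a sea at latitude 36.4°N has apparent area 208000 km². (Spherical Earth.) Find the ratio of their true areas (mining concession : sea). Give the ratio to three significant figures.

0.379

Mercator's areal exaggeration is sec²φ; hence true area = (apparent area) · cos²φ.
True area of mining concession: 180000 × cos²(57.8°) = 180000 × 0.2840 = 51110 km².
True area of sea: 208000 × cos²(36.4°) = 208000 × 0.6479 = 134800 km².
Ratio = 51110 / 134800 ≈ 0.379.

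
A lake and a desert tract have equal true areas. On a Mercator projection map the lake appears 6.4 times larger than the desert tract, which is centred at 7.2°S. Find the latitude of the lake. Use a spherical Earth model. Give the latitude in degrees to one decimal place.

Mercator areal scale is sec²φ, so apparent-area ratio = sec²φ₁ / sec²φ₂ = cos²φ₂ / cos²φ₁.
cos²φ₂ / cos²φ₁ = 6.4  ⇒  cos φ₁ = cos 7.2° / √6.4 = 0.9921/2.530 = 0.3922.
φ₁ = arccos(0.3922) ≈ 66.9°.

66.9°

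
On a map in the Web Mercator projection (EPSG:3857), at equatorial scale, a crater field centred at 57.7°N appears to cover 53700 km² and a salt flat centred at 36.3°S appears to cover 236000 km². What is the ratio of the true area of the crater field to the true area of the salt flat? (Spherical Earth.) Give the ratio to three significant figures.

0.100

Since Mercator area scale is 1/cos²φ, the true area equals the apparent area multiplied by cos²φ.
True area of crater field: 53700 × cos²(57.7°) = 53700 × 0.2855 = 15330 km².
True area of salt flat: 236000 × cos²(36.3°) = 236000 × 0.6495 = 153300 km².
Ratio = 15330 / 153300 ≈ 0.100.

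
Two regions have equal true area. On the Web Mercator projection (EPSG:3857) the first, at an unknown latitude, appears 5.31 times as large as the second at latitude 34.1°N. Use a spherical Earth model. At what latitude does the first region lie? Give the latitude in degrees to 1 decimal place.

68.9°

For equal true areas on Mercator, apparent areas scale as sec²φ, so the ratio is cos²φ₂ / cos²φ₁.
cos²φ₂ / cos²φ₁ = 5.31  ⇒  cos φ₁ = cos 34.1° / √5.31 = 0.8281/2.304 = 0.3593.
φ₁ = arccos(0.3593) ≈ 68.9°.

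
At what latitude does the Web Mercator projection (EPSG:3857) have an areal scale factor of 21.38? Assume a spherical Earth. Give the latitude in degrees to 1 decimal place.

Mercator areal scale is sec²φ.
sec²φ = 21.38  ⇒  cos²φ = 0.04677  ⇒  cos φ = 0.2163.
φ = arccos(0.2163) ≈ 77.5°.

77.5°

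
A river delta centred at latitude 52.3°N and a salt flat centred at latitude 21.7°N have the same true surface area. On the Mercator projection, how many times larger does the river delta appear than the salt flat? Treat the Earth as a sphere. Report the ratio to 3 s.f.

Mercator is conformal with k = sec φ, so areal scale = k² = sec²φ.
At 52.3°: sec²(52.3°) = 1/0.6115² = 2.674.
At 21.7°: sec²(21.7°) = 1/0.9291² = 1.158.
Ratio = 2.674/1.158 = cos²(21.7°)/cos²(52.3°) ≈ 2.31.

2.31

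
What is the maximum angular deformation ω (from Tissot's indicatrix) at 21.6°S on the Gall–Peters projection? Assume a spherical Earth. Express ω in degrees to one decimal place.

31.0°

Gall–Peters is a cylindrical equal-area projection with standard parallels at ±45°. Cylindrical equal-area (φ₀ = 45°): h = cos φ / cos 45° along meridians, k = cos 45° / cos φ along parallels; h·k = 1.
At 21.6°: h = 1.315, k = 0.7605; principal scales a = 1.315, b = 0.7605.
sin(ω/2) = (a − b)/(a + b) = 0.5544/2.075 = 0.2671, so ω = 2 arcsin(0.2671) ≈ 31.0°.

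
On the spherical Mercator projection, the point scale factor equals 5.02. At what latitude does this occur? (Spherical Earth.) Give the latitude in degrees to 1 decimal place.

Mercator scale is k = sec φ = 1/cos φ.
1/cos φ = 5.02  ⇒  cos φ = 0.1992  ⇒  φ = arccos(0.1992) ≈ 78.5°.

78.5°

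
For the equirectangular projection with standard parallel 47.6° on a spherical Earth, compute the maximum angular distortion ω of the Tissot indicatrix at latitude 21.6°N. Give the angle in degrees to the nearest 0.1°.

In the equirectangular projection with standard parallel φ₀ = 47.6° (x = Rλ cos φ₀, y = Rφ), meridians are true-scale (h = 1) and the parallel scale is k = cos φ₀ / cos φ.
At 21.6°: h = 1.000, k = 0.7252; principal scales a = 1.000, b = 0.7252.
sin(ω/2) = (a − b)/(a + b) = 0.2748/1.725 = 0.1593, so ω = 2 arcsin(0.1593) ≈ 18.3°.

18.3°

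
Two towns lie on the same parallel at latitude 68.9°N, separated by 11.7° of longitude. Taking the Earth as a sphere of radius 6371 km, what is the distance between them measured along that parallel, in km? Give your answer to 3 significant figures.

Arc length along a parallel = R cos φ · Δλ (with Δλ in radians).
= 6371 × cos 68.9° × (11.7° × π/180) = 6371 × 0.3600 × 0.2042 ≈ 468 km.

468 km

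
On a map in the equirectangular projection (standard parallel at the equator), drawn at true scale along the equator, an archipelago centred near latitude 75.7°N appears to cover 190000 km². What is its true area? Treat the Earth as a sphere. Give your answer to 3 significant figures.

46900 km²

In the plate carrée (x = Rλ, y = Rφ), meridians are true-scale (h = 1) and parallels are stretched by k = sec φ.
Areal scale = h·k = 1 × sec φ; at 75.7°, h = 1.000, k = 4.049, so h·k = 4.049.
True area = apparent / (areal scale) = 190000 / 4.049 ≈ 46900 km².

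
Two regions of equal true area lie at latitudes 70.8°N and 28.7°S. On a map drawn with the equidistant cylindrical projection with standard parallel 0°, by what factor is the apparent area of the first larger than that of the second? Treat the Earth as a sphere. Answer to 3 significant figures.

Plate carrée maps x = Rλ, y = Rφ. The meridian scale is h = 1 and the parallel scale is k = 1/cos φ = sec φ.
Areal scale at 70.8°: h·k = 1.000 × 3.041 = 3.041.
Areal scale at 28.7°: h·k = 1.000 × 1.140 = 1.140.
Ratio = 3.041/1.140 ≈ 2.67.

2.67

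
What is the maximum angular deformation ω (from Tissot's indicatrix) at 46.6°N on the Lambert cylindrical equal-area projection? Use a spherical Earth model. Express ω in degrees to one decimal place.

The Lambert cylindrical equal-area projection is the cylindrical equal-area projection with its standard parallel at the equator (φ₀ = 0). A cylindrical equal-area projection with standard parallel φ₀ has meridian scale h = cos φ / cos φ₀ and parallel scale k = cos φ₀ / cos φ (so areas are preserved, h·k = 1).
At 46.6°: h = 0.6871, k = 1.455; principal scales a = 1.455, b = 0.6871.
sin(ω/2) = (a − b)/(a + b) = 0.7683/2.143 = 0.3586, so ω = 2 arcsin(0.3586) ≈ 42.0°.

42.0°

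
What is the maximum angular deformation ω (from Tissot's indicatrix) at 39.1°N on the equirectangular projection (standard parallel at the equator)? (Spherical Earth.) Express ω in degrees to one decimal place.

14.5°

Plate carrée maps x = Rλ, y = Rφ. The meridian scale is h = 1 and the parallel scale is k = 1/cos φ = sec φ.
At 39.1°: h = 1.000, k = 1.289; principal scales a = 1.289, b = 1.000.
sin(ω/2) = (a − b)/(a + b) = 0.2886/2.289 = 0.1261, so ω = 2 arcsin(0.1261) ≈ 14.5°.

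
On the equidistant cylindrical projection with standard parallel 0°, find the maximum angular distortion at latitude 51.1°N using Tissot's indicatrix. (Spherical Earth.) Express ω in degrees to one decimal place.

26.4°

In the plate carrée (x = Rλ, y = Rφ), meridians are true-scale (h = 1) and parallels are stretched by k = sec φ.
At 51.1°: h = 1.000, k = 1.592; principal scales a = 1.592, b = 1.000.
sin(ω/2) = (a − b)/(a + b) = 0.5925/2.592 = 0.2285, so ω = 2 arcsin(0.2285) ≈ 26.4°.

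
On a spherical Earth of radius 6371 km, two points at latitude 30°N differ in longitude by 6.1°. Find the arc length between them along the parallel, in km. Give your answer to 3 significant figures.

Arc length along a parallel = R cos φ · Δλ (with Δλ in radians).
= 6371 × cos 30° × (6.1° × π/180) = 6371 × 0.8660 × 0.1065 ≈ 587 km.

587 km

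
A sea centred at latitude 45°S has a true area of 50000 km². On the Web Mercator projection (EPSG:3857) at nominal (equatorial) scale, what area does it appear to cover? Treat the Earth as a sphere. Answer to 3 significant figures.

Mercator is conformal, so the point scale is isotropic: h = k = sec φ = 1/cos φ.
Areal scale = k² = sec²φ = 1/cos²(45°) = 1/0.7071² = 2.000.
Apparent area = 50000 × 2.000 ≈ 100000 km².

100000 km²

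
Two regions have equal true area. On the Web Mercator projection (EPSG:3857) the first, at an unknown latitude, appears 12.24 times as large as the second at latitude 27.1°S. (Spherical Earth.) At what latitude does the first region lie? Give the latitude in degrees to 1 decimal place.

For equal true areas on Mercator, apparent areas scale as sec²φ, so the ratio is cos²φ₂ / cos²φ₁.
cos²φ₂ / cos²φ₁ = 12.24  ⇒  cos φ₁ = cos 27.1° / √12.24 = 0.8902/3.499 = 0.2545.
φ₁ = arccos(0.2545) ≈ 75.3°.

75.3°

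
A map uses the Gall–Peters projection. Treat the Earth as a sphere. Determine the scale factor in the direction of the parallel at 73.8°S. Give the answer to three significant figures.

Gall–Peters is a cylindrical equal-area projection with standard parallels at ±45°. A cylindrical equal-area projection with standard parallel φ₀ has meridian scale h = cos φ / cos φ₀ and parallel scale k = cos φ₀ / cos φ (so areas are preserved, h·k = 1).
k = cos 45° / cos 73.8° = 0.7071/0.2790 = 2.535.

2.53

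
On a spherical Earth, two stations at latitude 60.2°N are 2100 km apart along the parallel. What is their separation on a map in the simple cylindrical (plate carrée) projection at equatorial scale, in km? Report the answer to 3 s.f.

4230 km

For the equirectangular projection with φ₀ = 0 (plate carrée), h = 1 along meridians and k = sec φ along parallels.
Along the parallel, k = sec 60.2° = 1/0.4970 = 2.012.
Map distance = 2100 × 2.012 ≈ 4230 km.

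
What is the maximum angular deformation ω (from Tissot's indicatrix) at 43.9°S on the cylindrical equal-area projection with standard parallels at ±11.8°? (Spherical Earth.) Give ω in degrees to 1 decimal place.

For cylindrical equal-area with standard parallel φ₀, h = cos φ / cos φ₀ and k = cos φ₀ / cos φ, so h·k = 1.
At 43.9°: h = 0.7361, k = 1.358; principal scales a = 1.358, b = 0.7361.
sin(ω/2) = (a − b)/(a + b) = 0.6224/2.095 = 0.2971, so ω = 2 arcsin(0.2971) ≈ 34.6°.

34.6°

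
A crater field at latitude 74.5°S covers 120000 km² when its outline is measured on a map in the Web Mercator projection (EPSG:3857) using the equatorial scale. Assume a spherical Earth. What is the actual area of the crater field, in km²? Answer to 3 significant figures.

8570 km²

Mercator is conformal, so the point scale is isotropic: h = k = sec φ = 1/cos φ.
Areal scale = k² = sec²φ = 1/cos²(74.5°) = 1/0.2672² = 14.00.
True area = apparent / (areal scale) = 120000 / 14.00 ≈ 8570 km².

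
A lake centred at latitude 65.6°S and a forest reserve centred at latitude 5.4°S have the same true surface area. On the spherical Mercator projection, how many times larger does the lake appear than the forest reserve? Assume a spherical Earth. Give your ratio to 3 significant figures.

Mercator areal scale is sec²φ.
At 65.6°: sec²(65.6°) = 1/0.4131² = 5.860.
At 5.4°: sec²(5.4°) = 1/0.9956² = 1.009.
Ratio = 5.860/1.009 = cos²(5.4°)/cos²(65.6°) ≈ 5.81.

5.81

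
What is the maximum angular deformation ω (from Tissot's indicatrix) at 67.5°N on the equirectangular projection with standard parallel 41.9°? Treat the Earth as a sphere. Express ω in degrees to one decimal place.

In the equirectangular projection with standard parallel φ₀ = 41.9° (x = Rλ cos φ₀, y = Rφ), meridians are true-scale (h = 1) and the parallel scale is k = cos φ₀ / cos φ.
At 67.5°: h = 1.000, k = 1.945; principal scales a = 1.945, b = 1.000.
sin(ω/2) = (a − b)/(a + b) = 0.9450/2.945 = 0.3209, so ω = 2 arcsin(0.3209) ≈ 37.4°.

37.4°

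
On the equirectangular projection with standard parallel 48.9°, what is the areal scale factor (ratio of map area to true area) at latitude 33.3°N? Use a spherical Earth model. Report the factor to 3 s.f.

With standard parallel φ₀ = 48.9°, the equirectangular projection gives x = Rλ cos φ₀, y = Rφ, so h = 1 and k = cos 48.9° / cos φ.
Areal scale = h·k = 1 × cos φ₀ / cos φ; at 33.3°, h = 1.000, k = 0.7865, so h·k = 0.7865.

0.787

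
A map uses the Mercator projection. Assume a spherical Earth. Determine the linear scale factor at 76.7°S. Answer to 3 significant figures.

4.35

For Mercator, h = k = sec φ (a conformal cylindrical projection has a single point scale, 1/cos φ).
k = 1/cos 76.7° = 1/0.2300 = 4.347.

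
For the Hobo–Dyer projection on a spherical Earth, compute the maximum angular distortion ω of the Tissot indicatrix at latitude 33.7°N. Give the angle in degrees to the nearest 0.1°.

Hobo–Dyer is a cylindrical equal-area projection with standard parallels at ±37.5°. A cylindrical equal-area projection with standard parallel φ₀ has meridian scale h = cos φ / cos φ₀ and parallel scale k = cos φ₀ / cos φ (so areas are preserved, h·k = 1).
At 33.7°: h = 1.049, k = 0.9536; principal scales a = 1.049, b = 0.9536.
sin(ω/2) = (a − b)/(a + b) = 0.09505/2.002 = 0.04747, so ω = 2 arcsin(0.04747) ≈ 5.4°.

5.4°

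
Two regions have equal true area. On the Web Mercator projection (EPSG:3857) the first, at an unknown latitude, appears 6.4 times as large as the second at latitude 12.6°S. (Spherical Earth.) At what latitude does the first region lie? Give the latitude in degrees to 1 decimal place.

67.3°

Mercator areal scale is sec²φ, so apparent-area ratio = sec²φ₁ / sec²φ₂ = cos²φ₂ / cos²φ₁.
cos²φ₂ / cos²φ₁ = 6.4  ⇒  cos φ₁ = cos 12.6° / √6.4 = 0.9759/2.530 = 0.3858.
φ₁ = arccos(0.3858) ≈ 67.3°.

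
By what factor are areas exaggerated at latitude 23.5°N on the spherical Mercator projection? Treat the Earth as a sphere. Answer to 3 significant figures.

The Mercator projection is conformal; its linear scale factor is the same in every direction and equals sec φ = 1/cos φ.
Areal scale = k² = sec²φ = 1/cos²(23.5°) = 1/0.9171² = 1.189.

1.19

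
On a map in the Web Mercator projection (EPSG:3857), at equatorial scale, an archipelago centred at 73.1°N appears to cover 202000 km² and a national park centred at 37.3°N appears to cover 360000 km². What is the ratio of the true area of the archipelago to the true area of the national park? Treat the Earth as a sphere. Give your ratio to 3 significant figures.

Since Mercator area scale is 1/cos²φ, the true area equals the apparent area multiplied by cos²φ.
True area of archipelago: 202000 × cos²(73.1°) = 202000 × 0.08451 = 17070 km².
True area of national park: 360000 × cos²(37.3°) = 360000 × 0.6328 = 227800 km².
Ratio = 17070 / 227800 ≈ 0.0749.

0.0749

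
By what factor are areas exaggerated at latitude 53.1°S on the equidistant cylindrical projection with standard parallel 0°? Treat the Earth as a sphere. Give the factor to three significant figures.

1.67

Plate carrée maps x = Rλ, y = Rφ. The meridian scale is h = 1 and the parallel scale is k = 1/cos φ = sec φ.
Areal scale = h·k = 1 × sec φ; at 53.1°, h = 1.000, k = 1.666, so h·k = 1.666.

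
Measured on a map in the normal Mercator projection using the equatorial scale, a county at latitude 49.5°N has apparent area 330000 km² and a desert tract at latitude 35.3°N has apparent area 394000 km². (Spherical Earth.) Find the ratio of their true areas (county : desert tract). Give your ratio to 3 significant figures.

Mercator's areal exaggeration is sec²φ; hence true area = (apparent area) · cos²φ.
True area of county: 330000 × cos²(49.5°) = 330000 × 0.4218 = 139200 km².
True area of desert tract: 394000 × cos²(35.3°) = 394000 × 0.6661 = 262400 km².
Ratio = 139200 / 262400 ≈ 0.530.

0.530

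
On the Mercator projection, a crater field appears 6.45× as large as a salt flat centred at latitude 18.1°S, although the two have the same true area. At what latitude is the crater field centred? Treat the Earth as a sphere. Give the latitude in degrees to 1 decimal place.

For equal true areas on Mercator, apparent areas scale as sec²φ, so the ratio is cos²φ₂ / cos²φ₁.
cos²φ₂ / cos²φ₁ = 6.45  ⇒  cos φ₁ = cos 18.1° / √6.45 = 0.9505/2.540 = 0.3743.
φ₁ = arccos(0.3743) ≈ 68.0°.

68.0°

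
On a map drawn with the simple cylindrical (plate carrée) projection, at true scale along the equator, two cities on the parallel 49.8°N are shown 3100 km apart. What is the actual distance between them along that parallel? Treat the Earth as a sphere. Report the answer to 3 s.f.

For the equirectangular projection with φ₀ = 0 (plate carrée), h = 1 along meridians and k = sec φ along parallels.
Along the parallel at 49.8°, map distances are exaggerated by k = sec 49.8° = 1.549.
True distance = 3100 / 1.549 = 3100 × cos 49.8° ≈ 2000 km.

2000 km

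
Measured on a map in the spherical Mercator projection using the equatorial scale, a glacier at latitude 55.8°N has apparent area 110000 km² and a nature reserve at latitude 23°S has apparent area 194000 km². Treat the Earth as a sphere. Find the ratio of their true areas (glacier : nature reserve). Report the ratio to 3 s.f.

0.211

Since Mercator area scale is 1/cos²φ, the true area equals the apparent area multiplied by cos²φ.
True area of glacier: 110000 × cos²(55.8°) = 110000 × 0.3159 = 34750 km².
True area of nature reserve: 194000 × cos²(23°) = 194000 × 0.8473 = 164400 km².
Ratio = 34750 / 164400 ≈ 0.211.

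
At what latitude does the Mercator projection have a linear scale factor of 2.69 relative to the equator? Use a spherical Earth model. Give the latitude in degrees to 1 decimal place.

Mercator scale is k = sec φ = 1/cos φ.
1/cos φ = 2.69  ⇒  cos φ = 0.3717  ⇒  φ = arccos(0.3717) ≈ 68.2°.

68.2°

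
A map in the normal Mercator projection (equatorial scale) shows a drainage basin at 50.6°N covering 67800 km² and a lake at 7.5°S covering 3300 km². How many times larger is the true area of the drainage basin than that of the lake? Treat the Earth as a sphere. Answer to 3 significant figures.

8.42

On Mercator the areal scale is sec²φ, so true area = apparent × cos²φ.
True area of drainage basin: 67800 × cos²(50.6°) = 67800 × 0.4029 = 27320 km².
True area of lake: 3300 × cos²(7.5°) = 3300 × 0.9830 = 3244 km².
Ratio = 27320 / 3244 ≈ 8.42.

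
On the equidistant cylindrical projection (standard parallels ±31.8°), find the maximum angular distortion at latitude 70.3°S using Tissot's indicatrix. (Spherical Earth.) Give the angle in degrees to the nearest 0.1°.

In the equirectangular projection with standard parallel φ₀ = 31.8° (x = Rλ cos φ₀, y = Rφ), meridians are true-scale (h = 1) and the parallel scale is k = cos φ₀ / cos φ.
At 70.3°: h = 1.000, k = 2.521; principal scales a = 2.521, b = 1.000.
sin(ω/2) = (a − b)/(a + b) = 1.521/3.521 = 0.4320, so ω = 2 arcsin(0.4320) ≈ 51.2°.

51.2°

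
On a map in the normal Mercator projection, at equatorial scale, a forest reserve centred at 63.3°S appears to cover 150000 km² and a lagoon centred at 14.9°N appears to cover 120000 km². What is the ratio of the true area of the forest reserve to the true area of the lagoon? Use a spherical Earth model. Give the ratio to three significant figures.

0.270

Mercator's areal exaggeration is sec²φ; hence true area = (apparent area) · cos²φ.
True area of forest reserve: 150000 × cos²(63.3°) = 150000 × 0.2019 = 30280 km².
True area of lagoon: 120000 × cos²(14.9°) = 120000 × 0.9339 = 112100 km².
Ratio = 30280 / 112100 ≈ 0.270.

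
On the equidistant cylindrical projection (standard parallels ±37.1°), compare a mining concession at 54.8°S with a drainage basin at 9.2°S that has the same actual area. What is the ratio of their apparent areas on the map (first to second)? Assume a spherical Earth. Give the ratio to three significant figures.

1.71

With standard parallel φ₀ = 37.1°, the equirectangular projection gives x = Rλ cos φ₀, y = Rφ, so h = 1 and k = cos 37.1° / cos φ.
Areal scale at 54.8°: h·k = 1.000 × 1.384 = 1.384.
Areal scale at 9.2°: h·k = 1.000 × 0.8080 = 0.8080.
Ratio = 1.384/0.8080 ≈ 1.71.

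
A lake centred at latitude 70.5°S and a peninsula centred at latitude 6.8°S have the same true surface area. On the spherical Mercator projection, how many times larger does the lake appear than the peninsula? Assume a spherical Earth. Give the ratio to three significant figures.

Mercator areal scale is sec²φ.
At 70.5°: sec²(70.5°) = 1/0.3338² = 8.974.
At 6.8°: sec²(6.8°) = 1/0.9930² = 1.014.
Ratio = 8.974/1.014 = cos²(6.8°)/cos²(70.5°) ≈ 8.85.

8.85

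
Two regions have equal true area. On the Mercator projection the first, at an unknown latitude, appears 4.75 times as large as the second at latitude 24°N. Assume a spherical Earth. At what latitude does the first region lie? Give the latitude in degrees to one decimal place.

For equal true areas on Mercator, apparent areas scale as sec²φ, so the ratio is cos²φ₂ / cos²φ₁.
cos²φ₂ / cos²φ₁ = 4.75  ⇒  cos φ₁ = cos 24° / √4.75 = 0.9135/2.179 = 0.4192.
φ₁ = arccos(0.4192) ≈ 65.2°.

65.2°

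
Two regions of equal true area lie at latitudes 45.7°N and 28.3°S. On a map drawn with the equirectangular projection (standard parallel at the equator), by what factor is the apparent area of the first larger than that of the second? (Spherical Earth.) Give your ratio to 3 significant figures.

In the plate carrée (x = Rλ, y = Rφ), meridians are true-scale (h = 1) and parallels are stretched by k = sec φ.
Areal scale at 45.7°: h·k = 1.000 × 1.432 = 1.432.
Areal scale at 28.3°: h·k = 1.000 × 1.136 = 1.136.
Ratio = 1.432/1.136 ≈ 1.26.

1.26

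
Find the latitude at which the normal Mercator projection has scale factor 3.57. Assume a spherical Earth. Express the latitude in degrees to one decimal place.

Mercator scale is k = sec φ = 1/cos φ.
1/cos φ = 3.57  ⇒  cos φ = 0.2801  ⇒  φ = arccos(0.2801) ≈ 73.7°.

73.7°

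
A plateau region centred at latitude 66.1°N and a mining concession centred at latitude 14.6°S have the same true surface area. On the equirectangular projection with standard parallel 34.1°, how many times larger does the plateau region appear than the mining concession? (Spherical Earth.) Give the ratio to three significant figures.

With standard parallel φ₀ = 34.1°, the equirectangular projection gives x = Rλ cos φ₀, y = Rφ, so h = 1 and k = cos 34.1° / cos φ.
Areal scale at 66.1°: h·k = 1.000 × 2.044 = 2.044.
Areal scale at 14.6°: h·k = 1.000 × 0.8557 = 0.8557.
Ratio = 2.044/0.8557 ≈ 2.39.

2.39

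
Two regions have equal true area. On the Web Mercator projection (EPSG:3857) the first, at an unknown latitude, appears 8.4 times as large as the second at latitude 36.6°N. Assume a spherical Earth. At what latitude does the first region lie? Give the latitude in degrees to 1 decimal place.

Mercator areal scale is sec²φ, so apparent-area ratio = sec²φ₁ / sec²φ₂ = cos²φ₂ / cos²φ₁.
cos²φ₂ / cos²φ₁ = 8.4  ⇒  cos φ₁ = cos 36.6° / √8.4 = 0.8028/2.898 = 0.2770.
φ₁ = arccos(0.2770) ≈ 73.9°.

73.9°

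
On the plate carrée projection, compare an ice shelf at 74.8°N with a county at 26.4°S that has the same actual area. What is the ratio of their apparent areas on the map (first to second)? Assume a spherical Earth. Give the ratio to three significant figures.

In the plate carrée (x = Rλ, y = Rφ), meridians are true-scale (h = 1) and parallels are stretched by k = sec φ.
Areal scale at 74.8°: h·k = 1.000 × 3.814 = 3.814.
Areal scale at 26.4°: h·k = 1.000 × 1.116 = 1.116.
Ratio = 3.814/1.116 ≈ 3.42.

3.42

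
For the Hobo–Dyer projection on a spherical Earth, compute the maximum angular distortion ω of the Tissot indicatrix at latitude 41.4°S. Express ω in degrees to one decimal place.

6.4°

The Hobo–Dyer projection is cylindrical equal-area with φ₀ = 37.5°. Cylindrical equal-area (φ₀ = 37.5°): h = cos φ / cos 37.5° along meridians, k = cos 37.5° / cos φ along parallels; h·k = 1.
At 41.4°: h = 0.9455, k = 1.058; principal scales a = 1.058, b = 0.9455.
sin(ω/2) = (a − b)/(a + b) = 0.1122/2.003 = 0.05599, so ω = 2 arcsin(0.05599) ≈ 6.4°.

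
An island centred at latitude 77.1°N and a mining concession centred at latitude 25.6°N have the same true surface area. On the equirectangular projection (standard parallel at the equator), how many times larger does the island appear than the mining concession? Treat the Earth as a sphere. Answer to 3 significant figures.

For the equirectangular projection with φ₀ = 0 (plate carrée), h = 1 along meridians and k = sec φ along parallels.
Areal scale at 77.1°: h·k = 1.000 × 4.479 = 4.479.
Areal scale at 25.6°: h·k = 1.000 × 1.109 = 1.109.
Ratio = 4.479/1.109 ≈ 4.04.

4.04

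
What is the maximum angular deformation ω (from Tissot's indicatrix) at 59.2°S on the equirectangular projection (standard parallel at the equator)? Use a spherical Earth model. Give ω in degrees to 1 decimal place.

In the plate carrée (x = Rλ, y = Rφ), meridians are true-scale (h = 1) and parallels are stretched by k = sec φ.
At 59.2°: h = 1.000, k = 1.953; principal scales a = 1.953, b = 1.000.
sin(ω/2) = (a − b)/(a + b) = 0.9530/2.953 = 0.3227, so ω = 2 arcsin(0.3227) ≈ 37.7°.

37.7°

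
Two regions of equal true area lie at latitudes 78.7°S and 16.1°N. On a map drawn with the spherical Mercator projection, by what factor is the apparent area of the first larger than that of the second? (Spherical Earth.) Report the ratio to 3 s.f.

24.0

Mercator is conformal with k = sec φ, so areal scale = k² = sec²φ.
At 78.7°: sec²(78.7°) = 1/0.1959² = 26.05.
At 16.1°: sec²(16.1°) = 1/0.9608² = 1.083.
Ratio = 26.05/1.083 = cos²(16.1°)/cos²(78.7°) ≈ 24.0.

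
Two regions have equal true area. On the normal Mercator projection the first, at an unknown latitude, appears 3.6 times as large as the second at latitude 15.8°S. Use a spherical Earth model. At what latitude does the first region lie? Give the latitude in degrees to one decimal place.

59.5°

For equal true areas on Mercator, apparent areas scale as sec²φ, so the ratio is cos²φ₂ / cos²φ₁.
cos²φ₂ / cos²φ₁ = 3.6  ⇒  cos φ₁ = cos 15.8° / √3.6 = 0.9622/1.897 = 0.5071.
φ₁ = arccos(0.5071) ≈ 59.5°.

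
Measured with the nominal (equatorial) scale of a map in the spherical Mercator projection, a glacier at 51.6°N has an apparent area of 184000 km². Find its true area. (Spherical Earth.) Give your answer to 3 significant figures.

The Mercator projection is conformal; its linear scale factor is the same in every direction and equals sec φ = 1/cos φ.
Areal scale = k² = sec²φ = 1/cos²(51.6°) = 1/0.6211² = 2.592.
True area = apparent / (areal scale) = 184000 / 2.592 ≈ 71000 km².

71000 km²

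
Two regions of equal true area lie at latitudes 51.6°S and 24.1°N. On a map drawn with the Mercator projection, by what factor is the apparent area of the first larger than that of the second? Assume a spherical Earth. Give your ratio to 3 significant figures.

2.16

Mercator is conformal with k = sec φ, so areal scale = k² = sec²φ.
At 51.6°: sec²(51.6°) = 1/0.6211² = 2.592.
At 24.1°: sec²(24.1°) = 1/0.9128² = 1.200.
Ratio = 2.592/1.200 = cos²(24.1°)/cos²(51.6°) ≈ 2.16.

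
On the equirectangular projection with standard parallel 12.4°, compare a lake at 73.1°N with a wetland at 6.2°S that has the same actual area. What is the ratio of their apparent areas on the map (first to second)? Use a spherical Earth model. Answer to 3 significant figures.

3.42

The equidistant cylindrical projection with φ₀ = 12.4° has h = 1 (meridians true) and k = cos φ₀ / cos φ along parallels.
Areal scale at 73.1°: h·k = 1.000 × 3.360 = 3.360.
Areal scale at 6.2°: h·k = 1.000 × 0.9824 = 0.9824.
Ratio = 3.360/0.9824 ≈ 3.42.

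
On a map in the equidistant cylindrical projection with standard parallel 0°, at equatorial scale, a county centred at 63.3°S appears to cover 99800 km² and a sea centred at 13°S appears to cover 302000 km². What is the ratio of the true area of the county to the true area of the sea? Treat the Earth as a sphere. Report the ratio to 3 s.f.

0.152

On the plate carrée, areal scale = h·k = 1 × sec φ, so true area = apparent × cos φ.
True area of county: 99800 × cos(63.3°) = 99800 × 0.4493 = 44840 km².
True area of sea: 302000 × cos(13°) = 302000 × 0.9744 = 294300 km².
Ratio = 44840 / 294300 ≈ 0.152.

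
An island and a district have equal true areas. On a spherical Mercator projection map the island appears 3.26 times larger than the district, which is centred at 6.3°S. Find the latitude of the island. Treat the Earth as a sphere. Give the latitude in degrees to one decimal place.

Mercator areal scale is sec²φ, so apparent-area ratio = sec²φ₁ / sec²φ₂ = cos²φ₂ / cos²φ₁.
cos²φ₂ / cos²φ₁ = 3.26  ⇒  cos φ₁ = cos 6.3° / √3.26 = 0.9940/1.806 = 0.5505.
φ₁ = arccos(0.5505) ≈ 56.6°.

56.6°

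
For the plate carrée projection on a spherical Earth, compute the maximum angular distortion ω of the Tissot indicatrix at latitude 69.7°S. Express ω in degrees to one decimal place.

Plate carrée maps x = Rλ, y = Rφ. The meridian scale is h = 1 and the parallel scale is k = 1/cos φ = sec φ.
At 69.7°: h = 1.000, k = 2.882; principal scales a = 2.882, b = 1.000.
sin(ω/2) = (a − b)/(a + b) = 1.882/3.882 = 0.4849, so ω = 2 arcsin(0.4849) ≈ 58.0°.

58.0°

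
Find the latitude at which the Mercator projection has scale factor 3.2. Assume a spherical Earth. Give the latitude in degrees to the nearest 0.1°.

71.8°

Mercator scale is k = sec φ = 1/cos φ.
1/cos φ = 3.2  ⇒  cos φ = 0.3125  ⇒  φ = arccos(0.3125) ≈ 71.8°.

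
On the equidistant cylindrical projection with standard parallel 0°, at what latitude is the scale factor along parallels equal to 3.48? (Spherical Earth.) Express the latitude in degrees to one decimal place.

Plate carrée: h = 1, k = sec φ along parallels.
sec φ = 3.48  ⇒  cos φ = 0.2874  ⇒  φ ≈ 73.3°.

73.3°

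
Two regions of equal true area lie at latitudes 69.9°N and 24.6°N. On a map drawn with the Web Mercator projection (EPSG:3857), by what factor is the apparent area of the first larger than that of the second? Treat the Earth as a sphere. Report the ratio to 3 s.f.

On Mercator, area is exaggerated by sec²φ = 1/cos²φ.
At 69.9°: sec²(69.9°) = 1/0.3437² = 8.467.
At 24.6°: sec²(24.6°) = 1/0.9092² = 1.210.
Ratio = 8.467/1.210 = cos²(24.6°)/cos²(69.9°) ≈ 7.00.

7.00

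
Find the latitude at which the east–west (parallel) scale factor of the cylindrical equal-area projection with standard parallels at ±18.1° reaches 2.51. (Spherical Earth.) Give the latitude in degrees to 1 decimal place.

67.7°

A cylindrical equal-area projection with standard parallel φ₀ has meridian scale h = cos φ / cos φ₀ and parallel scale k = cos φ₀ / cos φ (so areas are preserved, h·k = 1).
k = cos φ₀ / cos φ = 2.51  ⇒  cos φ = cos 18.1° / 2.51 = 0.3787.
φ = arccos(0.3787) ≈ 67.7°.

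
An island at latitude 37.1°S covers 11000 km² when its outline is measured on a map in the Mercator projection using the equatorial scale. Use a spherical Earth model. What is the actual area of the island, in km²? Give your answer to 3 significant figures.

For Mercator, h = k = sec φ (a conformal cylindrical projection has a single point scale, 1/cos φ).
Areal scale = k² = sec²φ = 1/cos²(37.1°) = 1/0.7976² = 1.572.
True area = apparent / (areal scale) = 11000 / 1.572 ≈ 7000 km².

7000 km²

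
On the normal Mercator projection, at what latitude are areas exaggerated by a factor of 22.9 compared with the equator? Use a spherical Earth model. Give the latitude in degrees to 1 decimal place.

Mercator areal scale is sec²φ.
sec²φ = 22.9  ⇒  cos²φ = 0.04367  ⇒  cos φ = 0.2090.
φ = arccos(0.2090) ≈ 77.9°.

77.9°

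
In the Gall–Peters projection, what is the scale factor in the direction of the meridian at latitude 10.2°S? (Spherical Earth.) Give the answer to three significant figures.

The Gall–Peters projection is cylindrical equal-area with φ₀ = 45°. For cylindrical equal-area with standard parallel φ₀, h = cos φ / cos φ₀ and k = cos φ₀ / cos φ, so h·k = 1.
h = cos 10.2° / cos 45° = 0.9842/0.7071 = 1.392.

1.39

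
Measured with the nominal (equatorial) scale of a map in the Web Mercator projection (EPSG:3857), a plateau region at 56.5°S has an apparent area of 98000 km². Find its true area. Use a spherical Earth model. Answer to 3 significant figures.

29900 km²

The Mercator projection is conformal; its linear scale factor is the same in every direction and equals sec φ = 1/cos φ.
Areal scale = k² = sec²φ = 1/cos²(56.5°) = 1/0.5519² = 3.283.
True area = apparent / (areal scale) = 98000 / 3.283 ≈ 29900 km².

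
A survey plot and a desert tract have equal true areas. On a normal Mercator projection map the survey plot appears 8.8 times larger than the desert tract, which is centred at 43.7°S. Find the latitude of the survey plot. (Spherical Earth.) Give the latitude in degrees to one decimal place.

75.9°

Mercator areal scale is sec²φ, so apparent-area ratio = sec²φ₁ / sec²φ₂ = cos²φ₂ / cos²φ₁.
cos²φ₂ / cos²φ₁ = 8.8  ⇒  cos φ₁ = cos 43.7° / √8.8 = 0.7230/2.966 = 0.2437.
φ₁ = arccos(0.2437) ≈ 75.9°.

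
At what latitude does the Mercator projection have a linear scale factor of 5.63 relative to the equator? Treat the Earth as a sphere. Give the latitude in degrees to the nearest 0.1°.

79.8°

Mercator scale is k = sec φ = 1/cos φ.
1/cos φ = 5.63  ⇒  cos φ = 0.1776  ⇒  φ = arccos(0.1776) ≈ 79.8°.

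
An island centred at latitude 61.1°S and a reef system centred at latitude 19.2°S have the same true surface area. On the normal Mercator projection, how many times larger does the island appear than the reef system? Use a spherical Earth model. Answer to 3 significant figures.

Mercator is conformal with k = sec φ, so areal scale = k² = sec²φ.
At 61.1°: sec²(61.1°) = 1/0.4833² = 4.282.
At 19.2°: sec²(19.2°) = 1/0.9444² = 1.121.
Ratio = 4.282/1.121 = cos²(19.2°)/cos²(61.1°) ≈ 3.82.

3.82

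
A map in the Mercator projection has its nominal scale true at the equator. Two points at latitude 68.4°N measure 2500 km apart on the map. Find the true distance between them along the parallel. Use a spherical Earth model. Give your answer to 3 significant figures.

920 km

Mercator is conformal, so the point scale is isotropic: h = k = sec φ = 1/cos φ.
Along the parallel at 68.4°, map distances are exaggerated by k = sec 68.4° = 2.716.
True distance = 2500 / 2.716 = 2500 × cos 68.4° ≈ 920 km.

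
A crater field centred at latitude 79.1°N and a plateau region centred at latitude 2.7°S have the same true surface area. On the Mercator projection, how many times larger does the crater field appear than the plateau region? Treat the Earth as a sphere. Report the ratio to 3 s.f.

27.9

Mercator areal scale is sec²φ.
At 79.1°: sec²(79.1°) = 1/0.1891² = 27.97.
At 2.7°: sec²(2.7°) = 1/0.9989² = 1.002.
Ratio = 27.97/1.002 = cos²(2.7°)/cos²(79.1°) ≈ 27.9.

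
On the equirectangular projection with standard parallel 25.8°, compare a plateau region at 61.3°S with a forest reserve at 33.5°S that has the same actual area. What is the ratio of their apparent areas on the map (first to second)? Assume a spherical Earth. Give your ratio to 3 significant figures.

With standard parallel φ₀ = 25.8°, the equirectangular projection gives x = Rλ cos φ₀, y = Rφ, so h = 1 and k = cos 25.8° / cos φ.
Areal scale at 61.3°: h·k = 1.000 × 1.875 = 1.875.
Areal scale at 33.5°: h·k = 1.000 × 1.080 = 1.080.
Ratio = 1.875/1.080 ≈ 1.74.

1.74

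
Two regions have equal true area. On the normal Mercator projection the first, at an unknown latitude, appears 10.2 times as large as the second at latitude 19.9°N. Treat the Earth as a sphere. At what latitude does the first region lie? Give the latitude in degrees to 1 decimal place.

72.9°

On Mercator, (apparent₁)/(apparent₂) = sec²φ₁ / sec²φ₂ when true areas are equal.
cos²φ₂ / cos²φ₁ = 10.2  ⇒  cos φ₁ = cos 19.9° / √10.2 = 0.9403/3.194 = 0.2944.
φ₁ = arccos(0.2944) ≈ 72.9°.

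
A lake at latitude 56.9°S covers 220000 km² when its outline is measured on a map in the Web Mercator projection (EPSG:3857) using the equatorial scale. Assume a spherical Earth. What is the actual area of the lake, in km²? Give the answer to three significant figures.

65600 km²

The Mercator projection is conformal; its linear scale factor is the same in every direction and equals sec φ = 1/cos φ.
Areal scale = k² = sec²φ = 1/cos²(56.9°) = 1/0.5461² = 3.353.
True area = apparent / (areal scale) = 220000 / 3.353 ≈ 65600 km².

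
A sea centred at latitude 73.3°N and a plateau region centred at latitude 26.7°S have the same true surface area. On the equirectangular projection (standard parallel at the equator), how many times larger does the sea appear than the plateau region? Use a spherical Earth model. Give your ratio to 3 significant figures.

3.11

In the plate carrée (x = Rλ, y = Rφ), meridians are true-scale (h = 1) and parallels are stretched by k = sec φ.
Areal scale at 73.3°: h·k = 1.000 × 3.480 = 3.480.
Areal scale at 26.7°: h·k = 1.000 × 1.119 = 1.119.
Ratio = 3.480/1.119 ≈ 3.11.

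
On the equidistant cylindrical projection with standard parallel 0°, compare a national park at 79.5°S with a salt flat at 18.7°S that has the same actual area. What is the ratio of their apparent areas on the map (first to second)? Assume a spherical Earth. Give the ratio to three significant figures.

Plate carrée maps x = Rλ, y = Rφ. The meridian scale is h = 1 and the parallel scale is k = 1/cos φ = sec φ.
Areal scale at 79.5°: h·k = 1.000 × 5.487 = 5.487.
Areal scale at 18.7°: h·k = 1.000 × 1.056 = 1.056.
Ratio = 5.487/1.056 ≈ 5.20.

5.20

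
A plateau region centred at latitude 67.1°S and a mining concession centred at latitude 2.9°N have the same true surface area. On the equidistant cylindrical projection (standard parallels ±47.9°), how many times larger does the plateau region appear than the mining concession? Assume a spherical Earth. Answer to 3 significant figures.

With standard parallel φ₀ = 47.9°, the equirectangular projection gives x = Rλ cos φ₀, y = Rφ, so h = 1 and k = cos 47.9° / cos φ.
Areal scale at 67.1°: h·k = 1.000 × 1.723 = 1.723.
Areal scale at 2.9°: h·k = 1.000 × 0.6713 = 0.6713.
Ratio = 1.723/0.6713 ≈ 2.57.

2.57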